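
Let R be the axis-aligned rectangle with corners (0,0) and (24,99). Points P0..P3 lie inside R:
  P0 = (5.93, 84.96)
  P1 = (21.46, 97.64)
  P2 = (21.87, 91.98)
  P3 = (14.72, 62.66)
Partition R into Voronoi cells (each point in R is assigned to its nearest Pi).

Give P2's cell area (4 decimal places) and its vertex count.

1. box [0,24]×[0,99]: [(0, 0) (24, 0) (24, 99) (0, 99)]
2. ⊥bis P2·P0 via (13.9,88.47): [(24, 65.5364) (24, 99) (9.2626, 99)]  |A|=246.5838
3. ⊥bis P2·P1 via (21.665,94.81): [(11.4342, 94.0689) (24, 65.5364) (24, 94.9791)]  |A|=184.9854
4. ⊥bis P2·P3 via (18.295,77.32): [(11.4342, 94.0689) (18.8725, 77.1792) (24, 75.9288) (24, 94.9791)]  |A|=158.3419
5. canonical 4-gon: [(11.4342, 94.0689) (18.8725, 77.1792) (24, 75.9288) (24, 94.9791)]
6. shoelace: 158.3419

Area of P2's cell: 158.3419 (4 vertices)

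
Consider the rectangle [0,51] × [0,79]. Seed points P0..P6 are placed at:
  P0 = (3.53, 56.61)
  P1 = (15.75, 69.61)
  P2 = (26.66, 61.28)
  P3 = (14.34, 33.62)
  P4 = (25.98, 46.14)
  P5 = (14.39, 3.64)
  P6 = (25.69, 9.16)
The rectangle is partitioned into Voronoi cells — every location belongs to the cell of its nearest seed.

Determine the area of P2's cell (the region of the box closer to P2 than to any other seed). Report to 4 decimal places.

Area of P2's cell: 739.3744

1. box [0,51]×[0,79]: [(0, 0) (51, 0) (51, 79) (0, 79)]
2. ⊥bis P2·P0 via (15.095,58.945): [(26.9961, 0) (51, 0) (51, 79) (11.0458, 79)]  |A|=2526.3418
3. ⊥bis P2·P1 via (21.205,65.445): [(15.3349, 57.7568) (26.9961, 0) (51, 0) (51, 79) (31.5545, 79)]  |A|=2308.5069
4. ⊥bis P2·P3 via (20.5,47.45): [(15.3349, 57.7568) (17.1111, 48.9594) (51, 33.865) (51, 79) (31.5545, 79)]  |A|=1147.0745
5. ⊥bis P2·P4 via (26.32,53.71): [(15.3349, 57.7568) (16.0589, 54.1709) (51, 52.6015) (51, 79) (31.5545, 79)]  |A|=739.3744
6. ⊥bis P2·P5 via (20.525,32.46): [(15.3349, 57.7568) (16.0589, 54.1709) (51, 52.6015) (51, 79) (31.5545, 79)]  |A|=739.3744
7. ⊥bis P2·P6 via (26.175,35.22): [(15.3349, 57.7568) (16.0589, 54.1709) (51, 52.6015) (51, 79) (31.5545, 79)]  |A|=739.3744
8. canonical 5-gon: [(15.3349, 57.7568) (16.0589, 54.1709) (51, 52.6015) (51, 79) (31.5545, 79)]
9. shoelace: 739.3744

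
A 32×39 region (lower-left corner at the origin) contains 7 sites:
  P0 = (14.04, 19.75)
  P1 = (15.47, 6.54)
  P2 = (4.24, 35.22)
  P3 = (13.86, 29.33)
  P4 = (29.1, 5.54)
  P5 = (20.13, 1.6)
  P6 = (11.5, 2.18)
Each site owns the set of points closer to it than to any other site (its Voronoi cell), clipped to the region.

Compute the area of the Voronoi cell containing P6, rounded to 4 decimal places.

1. box [0,32]×[0,39]: [(0, 0) (32, 0) (32, 39) (0, 39)]
2. ⊥bis P6·P0 via (12.77,10.965): [(0, 12.8111) (0, 0) (32, 0) (32, 8.185)]  |A|=335.9378
3. ⊥bis P6·P1 via (13.485,4.36): [(4.9971, 12.0887) (0, 12.8111) (0, 0) (18.2733, 0)]  |A|=142.4592
4. ⊥bis P6·P2 via (7.87,18.7): [(4.9971, 12.0887) (0, 12.8111) (0, 0) (18.2733, 0)]  |A|=142.4592
5. ⊥bis P6·P3 via (12.68,15.755): [(4.9971, 12.0887) (0, 12.8111) (0, 0) (18.2733, 0)]  |A|=142.4592
6. ⊥bis P6·P4 via (20.3,3.86): [(4.9971, 12.0887) (0, 12.8111) (0, 0) (18.2733, 0)]  |A|=142.4592
7. ⊥bis P6·P5 via (15.815,1.89): [(15.8371, 2.2183) (4.9971, 12.0887) (0, 12.8111) (0, 0) (15.688, 0)]  |A|=139.5916
8. canonical 5-gon: [(15.8371, 2.2183) (4.9971, 12.0887) (0, 12.8111) (0, 0) (15.688, 0)]
9. shoelace: 139.5916

Area of P6's cell: 139.5916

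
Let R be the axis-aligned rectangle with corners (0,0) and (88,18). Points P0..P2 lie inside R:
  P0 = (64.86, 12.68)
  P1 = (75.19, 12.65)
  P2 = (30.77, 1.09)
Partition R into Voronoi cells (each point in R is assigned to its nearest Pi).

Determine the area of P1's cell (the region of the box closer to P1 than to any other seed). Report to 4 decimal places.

Area of P1's cell: 323.7416

1. box [0,88]×[0,18]: [(0, 0) (88, 0) (88, 18) (0, 18)]
2. ⊥bis P1·P0 via (70.025,12.665): [(69.9882, 0) (88, 0) (88, 18) (70.0405, 18)]  |A|=323.7416
3. ⊥bis P1·P2 via (52.98,6.87): [(69.9882, 0) (88, 0) (88, 18) (70.0405, 18)]  |A|=323.7416
4. canonical 4-gon: [(69.9882, 0) (88, 0) (88, 18) (70.0405, 18)]
5. shoelace: 323.7416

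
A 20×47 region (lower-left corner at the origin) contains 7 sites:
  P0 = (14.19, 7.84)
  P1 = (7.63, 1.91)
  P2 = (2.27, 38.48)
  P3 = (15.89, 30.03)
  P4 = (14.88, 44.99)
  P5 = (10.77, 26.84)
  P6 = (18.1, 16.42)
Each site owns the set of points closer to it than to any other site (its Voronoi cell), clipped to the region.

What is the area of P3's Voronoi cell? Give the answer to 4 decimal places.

1. box [0,20]×[0,47]: [(0, 0) (20, 0) (20, 47) (0, 47)]
2. ⊥bis P3·P0 via (15.04,18.935): [(0, 20.0872) (20, 18.555) (20, 47) (0, 47)]  |A|=553.5776
3. ⊥bis P3·P1 via (11.76,15.97): [(0, 20.0872) (20, 18.555) (20, 47) (0, 47)]  |A|=553.5776
4. ⊥bis P3·P2 via (9.08,34.255): [(0.277, 20.066) (20, 18.555) (20, 47) (16.9871, 47)]  |A|=321.0846
5. ⊥bis P3·P4 via (15.385,37.51): [(10.9121, 37.208) (0.277, 20.066) (20, 18.555) (20, 37.8216)]  |A|=264.6272
6. ⊥bis P3·P5 via (13.33,28.435): [(10.9121, 37.208) (9.3913, 34.7567) (19.4599, 18.5964) (20, 18.555) (20, 37.8216)]  |A|=117.0246
7. ⊥bis P3·P6 via (16.995,23.225): [(10.9121, 37.208) (9.3913, 34.7567) (16.6146, 23.1632) (20, 23.713) (20, 37.8216)]  |A|=107.1193
8. canonical 5-gon: [(10.9121, 37.208) (9.3913, 34.7567) (16.6146, 23.1632) (20, 23.713) (20, 37.8216)]
9. shoelace: 107.1193

Area of P3's cell: 107.1193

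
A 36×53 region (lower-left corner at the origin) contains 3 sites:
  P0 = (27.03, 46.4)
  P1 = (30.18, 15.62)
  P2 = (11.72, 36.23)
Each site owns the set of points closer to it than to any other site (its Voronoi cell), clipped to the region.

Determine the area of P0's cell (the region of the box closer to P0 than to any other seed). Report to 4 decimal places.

Area of P0's cell: 373.1370

1. box [0,36]×[0,53]: [(0, 0) (36, 0) (36, 53) (0, 53)]
2. ⊥bis P0·P1 via (28.605,31.01): [(0, 28.0826) (36, 31.7668) (36, 53) (0, 53)]  |A|=830.7111
3. ⊥bis P0·P2 via (19.375,41.315): [(26.3721, 30.7815) (36, 31.7668) (36, 53) (11.613, 53)]  |A|=373.137
4. canonical 4-gon: [(26.3721, 30.7815) (36, 31.7668) (36, 53) (11.613, 53)]
5. shoelace: 373.137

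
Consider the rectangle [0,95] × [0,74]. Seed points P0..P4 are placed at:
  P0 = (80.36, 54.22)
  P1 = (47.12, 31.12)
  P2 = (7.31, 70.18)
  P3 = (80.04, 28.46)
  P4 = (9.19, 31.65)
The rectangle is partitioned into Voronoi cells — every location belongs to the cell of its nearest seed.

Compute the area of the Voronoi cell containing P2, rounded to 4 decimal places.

Area of P2's cell: 878.8560

1. box [0,95]×[0,74]: [(0, 0) (95, 0) (95, 74) (0, 74)]
2. ⊥bis P2·P0 via (43.835,62.2): [(0, 0) (30.2455, 0) (46.4131, 74) (0, 74)]  |A|=2836.3676
3. ⊥bis P2·P1 via (27.215,50.65): [(0, 22.9124) (45.3497, 69.1329) (46.4131, 74) (0, 74)]  |A|=1271.3511
4. ⊥bis P2·P3 via (43.675,49.32): [(0, 22.9124) (45.3497, 69.1329) (46.4131, 74) (0, 74)]  |A|=1271.3511
5. ⊥bis P2·P4 via (8.25,50.915): [(0, 50.5125) (28.4417, 51.9002) (45.3497, 69.1329) (46.4131, 74) (0, 74)]  |A|=878.856
6. canonical 5-gon: [(0, 50.5125) (28.4417, 51.9002) (45.3497, 69.1329) (46.4131, 74) (0, 74)]
7. shoelace: 878.856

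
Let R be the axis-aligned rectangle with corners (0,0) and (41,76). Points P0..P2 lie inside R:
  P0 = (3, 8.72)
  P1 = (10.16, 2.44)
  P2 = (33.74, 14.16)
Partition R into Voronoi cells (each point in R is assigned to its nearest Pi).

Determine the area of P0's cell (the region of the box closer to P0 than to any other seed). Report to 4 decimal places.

Area of P0's cell: 872.8676

1. box [0,41]×[0,76]: [(0, 0) (41, 0) (41, 76) (0, 76)]
2. ⊥bis P0·P1 via (6.58,5.58): [(0, 0) (1.6858, 0) (41, 44.8232) (41, 76) (0, 76)]  |A|=2234.9064
3. ⊥bis P0·P2 via (18.37,11.44): [(0, 0) (1.6858, 0) (17.2535, 17.7491) (6.9449, 76) (0, 76)]  |A|=872.8676
4. canonical 5-gon: [(0, 0) (1.6858, 0) (17.2535, 17.7491) (6.9449, 76) (0, 76)]
5. shoelace: 872.8676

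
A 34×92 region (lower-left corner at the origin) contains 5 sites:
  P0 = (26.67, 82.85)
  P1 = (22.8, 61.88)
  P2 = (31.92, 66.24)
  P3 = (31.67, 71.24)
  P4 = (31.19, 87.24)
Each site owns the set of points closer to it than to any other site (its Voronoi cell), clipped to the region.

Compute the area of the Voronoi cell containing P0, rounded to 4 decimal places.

Area of P0's cell: 488.7649

1. box [0,34]×[0,92]: [(0, 0) (34, 0) (34, 92) (0, 92)]
2. ⊥bis P0·P1 via (24.735,72.365): [(0, 76.9298) (34, 70.6552) (34, 92) (0, 92)]  |A|=619.0554
3. ⊥bis P0·P2 via (29.295,74.545): [(0, 76.9298) (23.2594, 72.6373) (34, 76.0321) (34, 92) (0, 92)]  |A|=590.1795
4. ⊥bis P0·P3 via (29.17,77.045): [(0, 76.9298) (20.2325, 73.1959) (34, 79.1251) (34, 92) (0, 92)]  |A|=560.7502
5. ⊥bis P0·P4 via (28.93,85.045): [(0, 76.9298) (20.2325, 73.1959) (34, 79.1251) (34, 79.8249) (22.175, 92) (0, 92)]  |A|=488.7649
6. canonical 6-gon: [(0, 76.9298) (20.2325, 73.1959) (34, 79.1251) (34, 79.8249) (22.175, 92) (0, 92)]
7. shoelace: 488.7649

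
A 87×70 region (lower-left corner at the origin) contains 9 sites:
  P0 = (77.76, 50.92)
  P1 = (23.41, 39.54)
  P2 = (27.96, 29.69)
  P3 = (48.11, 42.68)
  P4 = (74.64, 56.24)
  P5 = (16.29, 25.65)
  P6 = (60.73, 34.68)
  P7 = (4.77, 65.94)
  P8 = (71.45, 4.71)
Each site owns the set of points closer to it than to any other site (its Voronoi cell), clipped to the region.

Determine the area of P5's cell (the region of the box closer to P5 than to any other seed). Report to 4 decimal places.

Area of P5's cell: 950.3777

1. box [0,87]×[0,70]: [(0, 0) (87, 0) (87, 70) (0, 70)]
2. ⊥bis P5·P0 via (47.025,38.285): [(0, 0) (62.7638, 0) (33.9871, 70) (0, 70)]  |A|=3386.2813
3. ⊥bis P5·P1 via (19.85,32.595): [(0, 42.7701) (0, 0) (62.7638, 0) (57.2441, 13.4268)]  |A|=1645.5264
4. ⊥bis P5·P2 via (22.125,27.67): [(20.543, 32.2398) (0, 42.7701) (0, 0) (31.704, 0)]  |A|=950.3777
5. ⊥bis P5·P3 via (32.2,34.165): [(20.543, 32.2398) (0, 42.7701) (0, 0) (31.704, 0)]  |A|=950.3777
6. ⊥bis P5·P4 via (45.465,40.945): [(20.543, 32.2398) (0, 42.7701) (0, 0) (31.704, 0)]  |A|=950.3777
7. ⊥bis P5·P6 via (38.51,30.165): [(20.543, 32.2398) (0, 42.7701) (0, 0) (31.704, 0)]  |A|=950.3777
8. ⊥bis P5·P7 via (10.53,45.795): [(20.543, 32.2398) (0, 42.7701) (0, 0) (31.704, 0)]  |A|=950.3777
9. ⊥bis P5·P8 via (43.87,15.18): [(20.543, 32.2398) (0, 42.7701) (0, 0) (31.704, 0)]  |A|=950.3777
10. canonical 4-gon: [(20.543, 32.2398) (0, 42.7701) (0, 0) (31.704, 0)]
11. shoelace: 950.3777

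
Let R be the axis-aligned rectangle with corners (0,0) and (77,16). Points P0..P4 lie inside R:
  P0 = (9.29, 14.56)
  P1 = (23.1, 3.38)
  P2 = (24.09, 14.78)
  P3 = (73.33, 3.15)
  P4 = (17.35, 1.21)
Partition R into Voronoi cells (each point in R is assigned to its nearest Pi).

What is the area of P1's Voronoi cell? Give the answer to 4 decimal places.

1. box [0,77]×[0,16]: [(0, 0) (77, 0) (77, 16) (0, 16)]
2. ⊥bis P1·P0 via (16.195,8.97): [(8.9333, 0) (77, 0) (77, 16) (21.8862, 16)]  |A|=985.4443
3. ⊥bis P1·P2 via (23.595,9.08): [(16.7643, 9.6732) (8.9333, 0) (77, 0) (77, 4.4422)]  |A|=463.0009
4. ⊥bis P1·P3 via (48.215,3.265): [(48.2318, 6.9405) (16.7643, 9.6732) (8.9333, 0) (48.2, 0)]  |A|=299.1611
5. ⊥bis P1·P4 via (20.225,2.295): [(48.2318, 6.9405) (17.4634, 9.6125) (21.0911, 0) (48.2, 0)]  |A|=237.1082
6. canonical 4-gon: [(48.2318, 6.9405) (17.4634, 9.6125) (21.0911, 0) (48.2, 0)]
7. shoelace: 237.1082

Area of P1's cell: 237.1082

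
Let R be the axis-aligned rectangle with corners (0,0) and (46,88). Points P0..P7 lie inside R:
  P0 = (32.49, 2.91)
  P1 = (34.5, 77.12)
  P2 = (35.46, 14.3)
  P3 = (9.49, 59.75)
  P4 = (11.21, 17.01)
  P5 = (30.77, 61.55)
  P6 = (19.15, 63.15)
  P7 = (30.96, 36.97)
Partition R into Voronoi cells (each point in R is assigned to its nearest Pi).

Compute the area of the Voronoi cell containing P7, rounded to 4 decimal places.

Area of P7's cell: 707.0854

1. box [0,46]×[0,88]: [(0, 0) (46, 0) (46, 88) (0, 88)]
2. ⊥bis P7·P0 via (31.725,19.94): [(0, 18.5149) (46, 20.5812) (46, 88) (0, 88)]  |A|=3148.7889
3. ⊥bis P7·P1 via (32.73,57.045): [(0, 59.9308) (0, 18.5149) (46, 20.5812) (46, 55.875)]  |A|=1764.3218
4. ⊥bis P7·P2 via (33.21,25.635): [(0, 59.9308) (0, 19.0428) (46, 28.1738) (46, 55.875)]  |A|=1577.5505
5. ⊥bis P7·P3 via (20.225,48.36): [(29.7214, 57.3103) (0, 29.2981) (0, 19.0428) (46, 28.1738) (46, 55.875)]  |A|=1122.3273
6. ⊥bis P7·P4 via (21.085,26.99): [(29.7214, 57.3103) (9.6042, 38.35) (24.2516, 23.8567) (46, 28.1738) (46, 55.875)]  |A|=862.0828
7. ⊥bis P7·P5 via (30.865,49.26): [(21.0998, 49.1845) (9.6042, 38.35) (24.2516, 23.8567) (46, 28.1738) (46, 49.377)]  |A|=708.8569
8. ⊥bis P7·P6 via (25.055,50.06): [(23.1494, 49.2004) (19.2505, 47.4415) (9.6042, 38.35) (24.2516, 23.8567) (46, 28.1738) (46, 49.377)]  |A|=707.0854
9. canonical 6-gon: [(23.1494, 49.2004) (19.2505, 47.4415) (9.6042, 38.35) (24.2516, 23.8567) (46, 28.1738) (46, 49.377)]
10. shoelace: 707.0854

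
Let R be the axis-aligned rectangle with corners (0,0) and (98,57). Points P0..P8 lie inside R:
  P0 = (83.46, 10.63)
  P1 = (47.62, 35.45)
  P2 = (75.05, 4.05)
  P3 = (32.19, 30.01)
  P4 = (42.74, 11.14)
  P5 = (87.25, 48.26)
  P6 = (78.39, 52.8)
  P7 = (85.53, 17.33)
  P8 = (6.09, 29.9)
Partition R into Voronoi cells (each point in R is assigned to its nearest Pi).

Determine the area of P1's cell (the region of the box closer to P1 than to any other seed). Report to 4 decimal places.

Area of P1's cell: 930.4553

1. box [0,98]×[0,57]: [(0, 0) (98, 0) (98, 57) (0, 57)]
2. ⊥bis P1·P0 via (65.54,23.04): [(0, 0) (49.5843, 0) (89.0581, 57) (0, 57)]  |A|=3951.3068
3. ⊥bis P1·P2 via (61.335,19.75): [(0, 0) (38.7265, 0) (66.212, 24.0104) (89.0581, 57) (0, 57)]  |A|=3820.9573
4. ⊥bis P1·P3 via (39.905,32.73): [(48.4497, 8.4938) (66.212, 24.0104) (89.0581, 57) (31.3484, 57)]  |A|=1515.3778
5. ⊥bis P1·P4 via (45.18,23.295): [(43.083, 23.716) (61.6161, 19.9956) (66.212, 24.0104) (89.0581, 57) (31.3484, 57)]  |A|=1384.3038
6. ⊥bis P1·P5 via (67.435,41.855): [(43.083, 23.716) (61.6161, 19.9956) (66.212, 24.0104) (70.9784, 30.893) (62.5395, 57) (31.3484, 57)]  |A|=1038.144
7. ⊥bis P1·P6 via (63.005,44.125): [(43.083, 23.716) (61.6161, 19.9956) (66.212, 24.0104) (70.696, 30.4852) (55.7453, 57) (31.3484, 57)]  |A|=942.6629
8. ⊥bis P1·P7 via (66.575,26.39): [(43.083, 23.716) (61.6161, 19.9956) (64.8825, 22.849) (69.525, 32.5619) (55.7453, 57) (31.3484, 57)]  |A|=930.4553
9. ⊥bis P1·P8 via (26.855,32.675): [(43.083, 23.716) (61.6161, 19.9956) (64.8825, 22.849) (69.525, 32.5619) (55.7453, 57) (31.3484, 57)]  |A|=930.4553
10. canonical 6-gon: [(43.083, 23.716) (61.6161, 19.9956) (64.8825, 22.849) (69.525, 32.5619) (55.7453, 57) (31.3484, 57)]
11. shoelace: 930.4553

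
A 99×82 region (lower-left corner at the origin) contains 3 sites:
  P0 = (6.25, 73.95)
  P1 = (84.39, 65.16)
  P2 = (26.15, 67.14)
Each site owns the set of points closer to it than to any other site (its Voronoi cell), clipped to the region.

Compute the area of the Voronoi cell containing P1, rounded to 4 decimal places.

1. box [0,99]×[0,82]: [(0, 0) (99, 0) (99, 82) (0, 82)]
2. ⊥bis P1·P0 via (45.32,69.555): [(37.4957, 0) (99, 0) (99, 82) (46.7199, 82)]  |A|=4665.1574
3. ⊥bis P1·P2 via (55.27,66.15): [(53.0211, 0) (99, 0) (99, 82) (55.8089, 82)]  |A|=3655.9725
4. canonical 4-gon: [(53.0211, 0) (99, 0) (99, 82) (55.8089, 82)]
5. shoelace: 3655.9725

Area of P1's cell: 3655.9725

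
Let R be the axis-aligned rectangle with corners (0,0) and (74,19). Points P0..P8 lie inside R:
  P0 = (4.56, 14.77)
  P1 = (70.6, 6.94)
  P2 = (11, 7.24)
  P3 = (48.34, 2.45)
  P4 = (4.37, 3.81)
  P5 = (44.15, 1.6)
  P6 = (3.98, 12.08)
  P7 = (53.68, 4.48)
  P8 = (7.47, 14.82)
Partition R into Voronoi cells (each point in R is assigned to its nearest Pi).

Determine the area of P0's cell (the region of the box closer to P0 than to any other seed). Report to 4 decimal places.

Area of P0's cell: 31.7707

1. box [0,74]×[0,19]: [(0, 0) (74, 0) (74, 19) (0, 19)]
2. ⊥bis P0·P1 via (37.58,10.855): [(0, 0) (36.293, 0) (38.5457, 19) (0, 19)]  |A|=710.9676
3. ⊥bis P0·P2 via (7.78,11.005): [(0, 4.3512) (17.1282, 19) (0, 19)]  |A|=125.4538
4. ⊥bis P0·P3 via (26.45,8.61): [(0, 4.3512) (17.1282, 19) (0, 19)]  |A|=125.4538
5. ⊥bis P0·P4 via (4.465,9.29): [(0, 9.3674) (5.7487, 9.2677) (17.1282, 19) (0, 19)]  |A|=111.0354
6. ⊥bis P0·P5 via (24.355,8.185): [(0, 9.3674) (5.7487, 9.2677) (17.1282, 19) (0, 19)]  |A|=111.0354
7. ⊥bis P0·P6 via (4.27,13.425): [(0, 14.3457) (9.3331, 12.3333) (17.1282, 19) (0, 19)]  |A|=78.8139
8. ⊥bis P0·P7 via (29.12,9.625): [(0, 14.3457) (9.3331, 12.3333) (17.1282, 19) (0, 19)]  |A|=78.8139
9. ⊥bis P0·P8 via (6.015,14.795): [(0, 14.3457) (6.0451, 13.0423) (5.9427, 19) (0, 19)]  |A|=31.7707
10. canonical 4-gon: [(0, 14.3457) (6.0451, 13.0423) (5.9427, 19) (0, 19)]
11. shoelace: 31.7707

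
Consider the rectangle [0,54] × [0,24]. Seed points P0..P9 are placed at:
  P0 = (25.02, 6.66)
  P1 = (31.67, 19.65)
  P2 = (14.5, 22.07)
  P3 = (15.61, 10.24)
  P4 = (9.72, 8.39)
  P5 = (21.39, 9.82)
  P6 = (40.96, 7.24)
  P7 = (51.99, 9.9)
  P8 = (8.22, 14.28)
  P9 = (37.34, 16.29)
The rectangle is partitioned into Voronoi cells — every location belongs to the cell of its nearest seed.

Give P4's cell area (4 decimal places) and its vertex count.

1. box [0,54]×[0,24]: [(0, 0) (54, 0) (54, 24) (0, 24)]
2. ⊥bis P4·P0 via (17.37,7.525): [(0, 0) (16.5191, 0) (19.2329, 24) (0, 24)]  |A|=429.0239
3. ⊥bis P4·P1 via (20.695,14.02): [(0, 0) (16.5191, 0) (18.5723, 18.158) (15.5754, 24) (0, 24)]  |A|=418.3405
4. ⊥bis P4·P2 via (12.11,15.23): [(0, 19.4614) (0, 0) (16.5191, 0) (18.0082, 13.1691)]  |A|=284.0034
5. ⊥bis P4·P3 via (12.665,9.315): [(10.6465, 15.7414) (0, 19.4614) (0, 0) (15.5908, 0)]  |A|=226.3082
6. ⊥bis P4·P5 via (15.555,9.105): [(10.6465, 15.7414) (0, 19.4614) (0, 0) (15.5908, 0)]  |A|=226.3082
7. ⊥bis P4·P6 via (25.34,7.815): [(10.6465, 15.7414) (0, 19.4614) (0, 0) (15.5908, 0)]  |A|=226.3082
8. ⊥bis P4·P7 via (30.855,9.145): [(10.6465, 15.7414) (0, 19.4614) (0, 0) (15.5908, 0)]  |A|=226.3082
9. ⊥bis P4·P8 via (8.97,11.335): [(11.8039, 12.0567) (0, 9.0506) (0, 0) (15.5908, 0)]  |A|=147.4027
10. ⊥bis P4·P9 via (23.53,12.34): [(11.8039, 12.0567) (0, 9.0506) (0, 0) (15.5908, 0)]  |A|=147.4027
11. canonical 4-gon: [(11.8039, 12.0567) (0, 9.0506) (0, 0) (15.5908, 0)]
12. shoelace: 147.4027

Area of P4's cell: 147.4027 (4 vertices)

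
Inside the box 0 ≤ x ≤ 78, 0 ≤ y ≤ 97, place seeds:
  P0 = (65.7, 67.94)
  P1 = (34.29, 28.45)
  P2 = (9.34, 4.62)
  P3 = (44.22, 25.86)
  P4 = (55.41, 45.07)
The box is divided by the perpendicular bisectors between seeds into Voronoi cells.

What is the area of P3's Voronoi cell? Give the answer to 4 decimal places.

Area of P3's cell: 1238.9989

1. box [0,78]×[0,97]: [(0, 0) (78, 0) (78, 97) (0, 97)]
2. ⊥bis P3·P0 via (54.96,46.9): [(0, 74.9547) (0, 0) (78, 0) (78, 35.1391)]  |A|=4293.6568
3. ⊥bis P3·P1 via (39.255,27.155): [(45.6452, 51.6548) (32.1723, 0) (78, 0) (78, 35.1391)]  |A|=1752.0705
4. ⊥bis P3·P2 via (26.78,15.24): [(45.6452, 51.6548) (33.3382, 4.4702) (36.0603, 0) (78, 0) (78, 35.1391)]  |A|=1743.3804
5. ⊥bis P3·P4 via (49.815,35.465): [(42.5294, 39.7089) (33.3382, 4.4702) (36.0603, 0) (78, 0) (78, 19.047)]  |A|=1238.9989
6. canonical 5-gon: [(42.5294, 39.7089) (33.3382, 4.4702) (36.0603, 0) (78, 0) (78, 19.047)]
7. shoelace: 1238.9989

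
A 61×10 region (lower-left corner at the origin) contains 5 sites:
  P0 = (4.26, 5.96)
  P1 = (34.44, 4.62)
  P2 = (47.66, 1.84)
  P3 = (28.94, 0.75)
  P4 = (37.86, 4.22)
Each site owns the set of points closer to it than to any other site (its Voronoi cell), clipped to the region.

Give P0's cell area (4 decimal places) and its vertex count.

Area of P0's cell: 169.4726 (4 vertices)

1. box [0,61]×[0,10]: [(0, 0) (61, 0) (61, 10) (0, 10)]
2. ⊥bis P0·P1 via (19.35,5.29): [(0, 0) (19.1151, 0) (19.5591, 10) (0, 10)]  |A|=193.3712
3. ⊥bis P0·P2 via (25.96,3.9): [(0, 0) (19.1151, 0) (19.5591, 10) (0, 10)]  |A|=193.3712
4. ⊥bis P0·P3 via (16.6,3.355): [(0, 0) (15.8918, 0) (18.0028, 10) (0, 10)]  |A|=169.4726
5. ⊥bis P0·P4 via (21.06,5.09): [(0, 0) (15.8918, 0) (18.0028, 10) (0, 10)]  |A|=169.4726
6. canonical 4-gon: [(0, 0) (15.8918, 0) (18.0028, 10) (0, 10)]
7. shoelace: 169.4726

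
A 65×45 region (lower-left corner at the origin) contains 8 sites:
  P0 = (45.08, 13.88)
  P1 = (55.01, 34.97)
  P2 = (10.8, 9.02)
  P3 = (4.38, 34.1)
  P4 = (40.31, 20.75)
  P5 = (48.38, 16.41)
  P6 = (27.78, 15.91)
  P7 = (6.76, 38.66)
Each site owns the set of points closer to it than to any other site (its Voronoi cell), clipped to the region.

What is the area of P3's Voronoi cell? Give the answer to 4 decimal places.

Area of P3's cell: 224.5294

1. box [0,65]×[0,45]: [(0, 0) (65, 0) (65, 45) (0, 45)]
2. ⊥bis P3·P0 via (24.73,23.99): [(0, 0) (12.8116, 0) (35.1679, 45) (0, 45)]  |A|=1079.5392
3. ⊥bis P3·P1 via (29.695,34.535): [(0, 0) (12.8116, 0) (29.7042, 34.0023) (29.5152, 45) (0, 45)]  |A|=1048.4556
4. ⊥bis P3·P2 via (7.59,21.56): [(0, 19.6171) (25.8442, 26.2327) (29.7042, 34.0023) (29.5152, 45) (0, 45)]  |A|=626.9195
5. ⊥bis P3·P4 via (22.345,27.425): [(0, 19.6171) (21.4876, 25.1175) (28.8751, 45) (0, 45)]  |A|=559.7634
6. ⊥bis P3·P5 via (26.38,25.255): [(0, 19.6171) (21.4876, 25.1175) (28.8751, 45) (0, 45)]  |A|=559.7634
7. ⊥bis P3·P6 via (16.08,25.005): [(0, 19.6171) (14.8458, 23.4174) (26.3589, 38.228) (28.8751, 45) (0, 45)]  |A|=520.3657
8. ⊥bis P3·P7 via (5.57,36.38): [(0, 39.2871) (0, 19.6171) (14.8458, 23.4174) (19.3368, 29.1947)]  |A|=224.5294
9. canonical 4-gon: [(0, 39.2871) (0, 19.6171) (14.8458, 23.4174) (19.3368, 29.1947)]
10. shoelace: 224.5294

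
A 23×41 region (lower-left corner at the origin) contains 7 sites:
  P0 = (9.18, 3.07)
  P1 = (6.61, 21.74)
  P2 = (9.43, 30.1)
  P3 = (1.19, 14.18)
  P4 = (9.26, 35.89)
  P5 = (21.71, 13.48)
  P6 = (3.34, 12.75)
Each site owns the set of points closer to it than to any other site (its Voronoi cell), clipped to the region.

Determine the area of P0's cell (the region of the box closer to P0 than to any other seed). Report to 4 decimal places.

Area of P0's cell: 156.8283

1. box [0,23]×[0,41]: [(0, 0) (23, 0) (23, 41) (0, 41)]
2. ⊥bis P0·P1 via (7.895,12.405): [(0, 11.3182) (0, 0) (23, 0) (23, 14.4843)]  |A|=296.7286
3. ⊥bis P0·P2 via (9.305,16.585): [(0, 11.3182) (0, 0) (23, 0) (23, 14.4843)]  |A|=296.7286
4. ⊥bis P0·P3 via (5.185,8.625): [(11.0437, 12.8384) (0, 4.8961) (0, 0) (23, 0) (23, 14.4843)]  |A|=261.2664
5. ⊥bis P0·P4 via (9.22,19.48): [(11.0437, 12.8384) (0, 4.8961) (0, 0) (23, 0) (23, 14.4843)]  |A|=261.2664
6. ⊥bis P0·P5 via (15.445,8.275): [(11.5911, 12.9138) (11.0437, 12.8384) (0, 4.8961) (0, 0) (22.3199, 0)]  |A|=174.2503
7. ⊥bis P0·P6 via (6.26,7.91): [(12.5803, 11.7231) (0, 4.1333) (0, 0) (22.3199, 0)]  |A|=156.8283
8. canonical 4-gon: [(12.5803, 11.7231) (0, 4.1333) (0, 0) (22.3199, 0)]
9. shoelace: 156.8283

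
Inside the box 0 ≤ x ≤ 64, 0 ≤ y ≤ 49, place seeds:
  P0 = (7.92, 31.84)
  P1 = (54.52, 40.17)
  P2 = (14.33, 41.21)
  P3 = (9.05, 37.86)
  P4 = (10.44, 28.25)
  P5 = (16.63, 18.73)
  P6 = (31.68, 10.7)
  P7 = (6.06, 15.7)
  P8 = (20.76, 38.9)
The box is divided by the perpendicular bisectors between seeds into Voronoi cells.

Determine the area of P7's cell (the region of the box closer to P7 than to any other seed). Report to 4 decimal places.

Area of P7's cell: 299.6658

1. box [0,64]×[0,49]: [(0, 0) (64, 0) (64, 49) (0, 49)]
2. ⊥bis P7·P0 via (6.99,23.77): [(0, 24.5755) (0, 0) (64, 0) (64, 17.2001)]  |A|=1336.8196
3. ⊥bis P7·P1 via (30.29,27.935): [(33.9627, 20.6616) (0, 24.5755) (0, 0) (44.3958, 0)]  |A|=875.9711
4. ⊥bis P7·P2 via (10.195,28.455): [(33.9627, 20.6616) (0, 24.5755) (0, 0) (44.3958, 0)]  |A|=875.9711
5. ⊥bis P7·P3 via (7.555,26.78): [(33.9627, 20.6616) (0, 24.5755) (0, 0) (44.3958, 0)]  |A|=875.9711
6. ⊥bis P7·P4 via (8.25,21.975): [(38.6584, 11.3623) (1.1924, 24.4381) (0, 24.5755) (0, 0) (44.3958, 0)]  |A|=732.4678
7. ⊥bis P7·P5 via (11.345,17.215): [(10.1729, 21.3039) (1.1924, 24.4381) (0, 24.5755) (0, 0) (16.2799, 0)]  |A|=299.6658
8. ⊥bis P7·P6 via (18.87,13.2): [(10.1729, 21.3039) (1.1924, 24.4381) (0, 24.5755) (0, 0) (16.2799, 0)]  |A|=299.6658
9. ⊥bis P7·P8 via (13.41,27.3): [(10.1729, 21.3039) (1.1924, 24.4381) (0, 24.5755) (0, 0) (16.2799, 0)]  |A|=299.6658
10. canonical 5-gon: [(10.1729, 21.3039) (1.1924, 24.4381) (0, 24.5755) (0, 0) (16.2799, 0)]
11. shoelace: 299.6658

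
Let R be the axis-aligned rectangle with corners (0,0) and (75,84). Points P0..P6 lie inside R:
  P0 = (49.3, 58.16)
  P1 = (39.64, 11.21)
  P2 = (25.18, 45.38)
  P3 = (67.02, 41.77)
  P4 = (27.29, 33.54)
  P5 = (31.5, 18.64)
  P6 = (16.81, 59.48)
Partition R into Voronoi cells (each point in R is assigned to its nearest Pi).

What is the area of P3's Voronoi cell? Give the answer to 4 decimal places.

Area of P3's cell: 930.5197

1. box [0,75]×[0,84]: [(0, 0) (75, 0) (75, 84) (0, 84)]
2. ⊥bis P3·P0 via (58.16,49.965): [(11.9452, 0) (75, 0) (75, 68.1715)]  |A|=2149.2708
3. ⊥bis P3·P1 via (53.33,26.49): [(44.0977, 34.7616) (75, 7.0749) (75, 68.1715)]  |A|=944.0122
4. ⊥bis P3·P2 via (46.1,43.575): [(45.4673, 36.2424) (45.2505, 33.7288) (75, 7.0749) (75, 68.1715)]  |A|=942.4514
5. ⊥bis P3·P4 via (47.155,37.655): [(47.0853, 37.9916) (48.5877, 30.7389) (75, 7.0749) (75, 68.1715)]  |A|=930.7518
6. ⊥bis P3·P5 via (49.26,30.205): [(47.0853, 37.9916) (48.4362, 31.4701) (49.3671, 30.0405) (75, 7.0749) (75, 68.1715)]  |A|=930.5197
7. ⊥bis P3·P6 via (41.915,50.625): [(47.0853, 37.9916) (48.4362, 31.4701) (49.3671, 30.0405) (75, 7.0749) (75, 68.1715)]  |A|=930.5197
8. canonical 5-gon: [(47.0853, 37.9916) (48.4362, 31.4701) (49.3671, 30.0405) (75, 7.0749) (75, 68.1715)]
9. shoelace: 930.5197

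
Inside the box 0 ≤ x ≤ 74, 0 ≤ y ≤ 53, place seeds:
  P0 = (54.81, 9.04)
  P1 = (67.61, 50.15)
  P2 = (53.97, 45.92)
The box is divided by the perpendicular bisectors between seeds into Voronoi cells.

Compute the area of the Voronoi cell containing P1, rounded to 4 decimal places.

1. box [0,74]×[0,53]: [(0, 0) (74, 0) (74, 53) (0, 53)]
2. ⊥bis P1·P0 via (61.21,29.595): [(0, 48.6533) (74, 25.6127) (74, 53) (0, 53)]  |A|=1174.1565
3. ⊥bis P1·P2 via (60.79,48.035): [(67.0749, 27.7689) (74, 25.6127) (74, 53) (59.2503, 53)]  |A|=280.9062
4. canonical 4-gon: [(67.0749, 27.7689) (74, 25.6127) (74, 53) (59.2503, 53)]
5. shoelace: 280.9062

Area of P1's cell: 280.9062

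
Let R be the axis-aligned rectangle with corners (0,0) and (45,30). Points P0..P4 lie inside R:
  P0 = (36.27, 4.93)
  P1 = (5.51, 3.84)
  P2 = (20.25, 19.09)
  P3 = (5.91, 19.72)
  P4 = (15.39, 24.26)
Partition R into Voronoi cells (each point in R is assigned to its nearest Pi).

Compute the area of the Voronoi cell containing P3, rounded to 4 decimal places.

Area of P3's cell: 196.3846

1. box [0,45]×[0,30]: [(0, 0) (45, 0) (45, 30) (0, 30)]
2. ⊥bis P3·P0 via (21.09,12.325): [(0, 0) (15.0858, 0) (29.7004, 30) (0, 30)]  |A|=671.7941
3. ⊥bis P3·P1 via (5.71,11.78): [(0, 11.9238) (20.6413, 11.4039) (29.7004, 30) (0, 30)]  |A|=462.714
4. ⊥bis P3·P2 via (13.08,19.405): [(0, 11.9238) (12.7372, 11.603) (13.5455, 30) (0, 30)]  |A|=239.7183
5. ⊥bis P3·P4 via (10.65,21.99): [(0, 11.9238) (12.7372, 11.603) (12.9798, 17.1251) (6.814, 30) (0, 30)]  |A|=196.3846
6. canonical 5-gon: [(0, 11.9238) (12.7372, 11.603) (12.9798, 17.1251) (6.814, 30) (0, 30)]
7. shoelace: 196.3846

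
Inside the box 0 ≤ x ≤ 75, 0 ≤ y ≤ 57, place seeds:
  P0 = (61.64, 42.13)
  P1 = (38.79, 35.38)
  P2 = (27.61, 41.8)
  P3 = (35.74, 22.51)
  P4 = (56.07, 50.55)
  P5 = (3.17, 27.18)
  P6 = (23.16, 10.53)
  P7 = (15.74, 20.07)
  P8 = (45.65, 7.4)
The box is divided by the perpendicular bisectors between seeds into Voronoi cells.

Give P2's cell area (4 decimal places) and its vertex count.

1. box [0,75]×[0,57]: [(0, 0) (75, 0) (75, 57) (0, 57)]
2. ⊥bis P2·P0 via (44.625,41.965): [(0, 0) (45.0319, 0) (44.4792, 57) (0, 57)]  |A|=2551.0677
3. ⊥bis P2·P1 via (33.2,38.59): [(0, 0) (11.0401, 0) (43.7718, 57) (0, 57)]  |A|=1562.1375
4. ⊥bis P2·P3 via (31.675,32.155): [(0, 18.8052) (28.8118, 30.9483) (43.7718, 57) (0, 57)]  |A|=1120.3957
5. ⊥bis P2·P4 via (41.84,46.175): [(0, 18.8052) (28.8118, 30.9483) (40.346, 51.0343) (38.5119, 57) (0, 57)]  |A|=1104.7062
6. ⊥bis P2·P5 via (15.39,34.49): [(19.7846, 27.1436) (28.8118, 30.9483) (40.346, 51.0343) (38.5119, 57) (1.9245, 57)]  |A|=698.1423
7. ⊥bis P2·P6 via (25.385,26.165): [(19.7846, 27.1436) (28.8118, 30.9483) (40.346, 51.0343) (38.5119, 57) (1.9245, 57)]  |A|=698.1423
8. ⊥bis P2·P7 via (21.675,30.935): [(15.4982, 34.309) (24.7695, 29.2446) (28.8118, 30.9483) (40.346, 51.0343) (38.5119, 57) (1.9245, 57)]  |A|=675.78
9. ⊥bis P2·P8 via (36.63,24.6): [(15.4982, 34.309) (24.7695, 29.2446) (28.8118, 30.9483) (40.346, 51.0343) (38.5119, 57) (1.9245, 57)]  |A|=675.78
10. canonical 6-gon: [(15.4982, 34.309) (24.7695, 29.2446) (28.8118, 30.9483) (40.346, 51.0343) (38.5119, 57) (1.9245, 57)]
11. shoelace: 675.78

Area of P2's cell: 675.7800 (6 vertices)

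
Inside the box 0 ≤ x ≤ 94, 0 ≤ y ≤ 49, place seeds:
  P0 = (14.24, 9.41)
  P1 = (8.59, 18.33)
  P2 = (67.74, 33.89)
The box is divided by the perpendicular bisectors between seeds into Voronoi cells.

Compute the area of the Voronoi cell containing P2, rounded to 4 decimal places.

Area of P2's cell: 2626.8029

1. box [0,94]×[0,49]: [(0, 0) (94, 0) (94, 49) (0, 49)]
2. ⊥bis P2·P0 via (40.99,21.65): [(50.8964, 0) (94, 0) (94, 49) (28.4755, 49)]  |A|=2661.3897
3. ⊥bis P2·P1 via (38.165,26.11): [(37.1044, 30.1419) (50.8964, 0) (94, 0) (94, 49) (32.1436, 49)]  |A|=2626.8029
4. canonical 5-gon: [(37.1044, 30.1419) (50.8964, 0) (94, 0) (94, 49) (32.1436, 49)]
5. shoelace: 2626.8029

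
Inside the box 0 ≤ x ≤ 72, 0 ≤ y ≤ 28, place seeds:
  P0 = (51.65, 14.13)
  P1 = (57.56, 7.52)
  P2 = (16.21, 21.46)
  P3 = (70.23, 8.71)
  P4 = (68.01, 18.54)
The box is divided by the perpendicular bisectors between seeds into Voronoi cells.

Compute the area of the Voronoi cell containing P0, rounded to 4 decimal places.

1. box [0,72]×[0,28]: [(0, 0) (72, 0) (72, 28) (0, 28)]
2. ⊥bis P0·P1 via (54.605,10.825): [(0, 0) (42.4979, 0) (72, 26.3779) (72, 28) (0, 28)]  |A|=1626.8981
3. ⊥bis P0·P2 via (33.93,17.795): [(30.2495, 0) (42.4979, 0) (72, 26.3779) (72, 28) (36.0407, 28)]  |A|=698.8357
4. ⊥bis P0·P3 via (60.94,11.42): [(30.2495, 0) (42.4979, 0) (62.9405, 18.2778) (65.7766, 28) (36.0407, 28)]  |A|=661.235
5. ⊥bis P0·P4 via (59.83,16.335): [(30.2495, 0) (42.4979, 0) (60.0121, 15.6595) (56.6856, 28) (36.0407, 28)]  |A|=594.6188
6. canonical 5-gon: [(30.2495, 0) (42.4979, 0) (60.0121, 15.6595) (56.6856, 28) (36.0407, 28)]
7. shoelace: 594.6188

Area of P0's cell: 594.6188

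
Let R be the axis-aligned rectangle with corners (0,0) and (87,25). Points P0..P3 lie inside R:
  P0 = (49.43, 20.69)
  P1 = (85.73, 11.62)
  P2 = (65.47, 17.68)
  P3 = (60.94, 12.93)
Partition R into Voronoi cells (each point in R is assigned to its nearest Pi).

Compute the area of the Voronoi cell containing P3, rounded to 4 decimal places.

Area of P3's cell: 344.1611

1. box [0,87]×[0,25]: [(0, 0) (87, 0) (87, 25) (0, 25)]
2. ⊥bis P3·P0 via (55.185,16.81): [(43.8518, 0) (87, 0) (87, 25) (60.7067, 25)]  |A|=868.0197
3. ⊥bis P3·P1 via (73.335,12.275): [(43.8518, 0) (72.6863, 0) (74.0074, 25) (60.7067, 25)]  |A|=526.6919
4. ⊥bis P3·P2 via (63.205,15.305): [(57.706, 20.5493) (43.8518, 0) (72.6863, 0) (73.0014, 5.9623)]  |A|=344.1611
5. canonical 4-gon: [(57.706, 20.5493) (43.8518, 0) (72.6863, 0) (73.0014, 5.9623)]
6. shoelace: 344.1611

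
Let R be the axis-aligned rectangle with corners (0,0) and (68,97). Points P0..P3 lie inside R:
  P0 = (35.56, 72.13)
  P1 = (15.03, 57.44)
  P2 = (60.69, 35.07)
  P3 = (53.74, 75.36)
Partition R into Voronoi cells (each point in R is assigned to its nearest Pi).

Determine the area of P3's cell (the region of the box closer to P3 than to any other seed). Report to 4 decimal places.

Area of P3's cell: 990.3820

1. box [0,68]×[0,97]: [(0, 0) (68, 0) (68, 97) (0, 97)]
2. ⊥bis P3·P0 via (44.65,73.745): [(57.7521, 0) (68, 0) (68, 97) (40.5183, 97)]  |A|=1829.8834
3. ⊥bis P3·P1 via (34.385,66.4): [(53.161, 25.8409) (65.1235, 0) (68, 0) (68, 97) (40.5183, 97)]  |A|=1734.6416
4. ⊥bis P3·P2 via (57.215,55.215): [(48.2179, 53.663) (68, 57.0754) (68, 97) (40.5183, 97)]  |A|=990.382
5. canonical 4-gon: [(48.2179, 53.663) (68, 57.0754) (68, 97) (40.5183, 97)]
6. shoelace: 990.382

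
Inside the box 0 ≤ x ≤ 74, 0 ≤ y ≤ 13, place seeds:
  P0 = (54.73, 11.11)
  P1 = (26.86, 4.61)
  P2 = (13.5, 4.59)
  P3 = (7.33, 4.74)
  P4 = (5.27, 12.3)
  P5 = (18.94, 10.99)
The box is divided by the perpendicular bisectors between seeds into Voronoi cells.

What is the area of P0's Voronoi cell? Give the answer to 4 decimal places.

Area of P0's cell: 427.5416

1. box [0,74]×[0,13]: [(0, 0) (74, 0) (74, 13) (0, 13)]
2. ⊥bis P0·P1 via (40.795,7.86): [(42.6282, 0) (74, 0) (74, 13) (39.5962, 13)]  |A|=427.5416
3. ⊥bis P0·P2 via (34.115,7.85): [(42.6282, 0) (74, 0) (74, 13) (39.5962, 13)]  |A|=427.5416
4. ⊥bis P0·P3 via (31.03,7.925): [(42.6282, 0) (74, 0) (74, 13) (39.5962, 13)]  |A|=427.5416
5. ⊥bis P0·P4 via (30,11.705): [(42.6282, 0) (74, 0) (74, 13) (39.5962, 13)]  |A|=427.5416
6. ⊥bis P0·P5 via (36.835,11.05): [(42.6282, 0) (74, 0) (74, 13) (39.5962, 13)]  |A|=427.5416
7. canonical 4-gon: [(42.6282, 0) (74, 0) (74, 13) (39.5962, 13)]
8. shoelace: 427.5416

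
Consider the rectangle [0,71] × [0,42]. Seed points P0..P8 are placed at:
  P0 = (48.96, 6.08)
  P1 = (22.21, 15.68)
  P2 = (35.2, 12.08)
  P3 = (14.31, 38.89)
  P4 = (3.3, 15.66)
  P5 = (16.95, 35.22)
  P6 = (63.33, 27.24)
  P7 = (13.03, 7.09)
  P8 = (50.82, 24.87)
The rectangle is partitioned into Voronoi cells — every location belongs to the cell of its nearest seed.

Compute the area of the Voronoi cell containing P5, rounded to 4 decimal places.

1. box [0,71]×[0,42]: [(0, 0) (71, 0) (71, 42) (0, 42)]
2. ⊥bis P5·P0 via (32.955,20.65): [(0, 0) (14.1565, 0) (52.3908, 42) (0, 42)]  |A|=1397.492
3. ⊥bis P5·P1 via (19.58,25.45): [(0, 20.1792) (43.0846, 31.7772) (52.3908, 42) (0, 42)]  |A|=737.8586
4. ⊥bis P5·P2 via (26.075,23.65): [(0, 20.1792) (32.9056, 29.0371) (49.3418, 42) (0, 42)]  |A|=678.8182
5. ⊥bis P5·P3 via (15.63,37.055): [(0, 25.8116) (0, 20.1792) (32.9056, 29.0371) (49.3418, 42) (22.5043, 42)]  |A|=496.6641
6. ⊥bis P5·P4 via (10.125,25.44): [(4.7235, 29.2095) (12.7466, 23.6105) (32.9056, 29.0371) (49.3418, 42) (22.5043, 42)]  |A|=433.9133
7. ⊥bis P5·P6 via (40.14,31.23): [(4.7235, 29.2095) (12.7466, 23.6105) (32.9056, 29.0371) (40.8393, 35.2943) (41.9931, 42) (22.5043, 42)]  |A|=409.2739
8. ⊥bis P5·P7 via (14.99,21.155): [(4.7235, 29.2095) (12.7466, 23.6105) (32.9056, 29.0371) (40.8393, 35.2943) (41.9931, 42) (22.5043, 42)]  |A|=409.2739
9. ⊥bis P5·P8 via (33.885,30.045): [(4.7235, 29.2095) (12.7466, 23.6105) (32.9056, 29.0371) (33.7902, 29.7348) (37.5382, 42) (22.5043, 42)]  |A|=361.5267
10. canonical 6-gon: [(4.7235, 29.2095) (12.7466, 23.6105) (32.9056, 29.0371) (33.7902, 29.7348) (37.5382, 42) (22.5043, 42)]
11. shoelace: 361.5267

Area of P5's cell: 361.5267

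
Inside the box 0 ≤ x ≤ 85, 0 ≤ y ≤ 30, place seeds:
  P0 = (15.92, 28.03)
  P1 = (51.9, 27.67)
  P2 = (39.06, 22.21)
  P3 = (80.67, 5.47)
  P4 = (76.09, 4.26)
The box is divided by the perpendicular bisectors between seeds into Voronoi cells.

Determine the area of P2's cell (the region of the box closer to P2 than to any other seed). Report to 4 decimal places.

1. box [0,85]×[0,30]: [(0, 0) (85, 0) (85, 30) (0, 30)]
2. ⊥bis P2·P0 via (27.49,25.12): [(21.172, 0) (85, 0) (85, 30) (28.7174, 30)]  |A|=1801.6592
3. ⊥bis P2·P1 via (45.48,24.94): [(21.172, 0) (56.0853, 0) (43.3283, 30) (28.7174, 30)]  |A|=742.8639
4. ⊥bis P2·P3 via (59.865,13.84): [(21.172, 0) (54.2971, 0) (55.1664, 2.1609) (43.3283, 30) (28.7174, 30)]  |A|=740.9317
5. ⊥bis P2·P4 via (57.575,13.235): [(21.172, 0) (51.1594, 0) (53.7834, 5.4132) (43.3283, 30) (28.7174, 30)]  |A|=729.5314
6. canonical 5-gon: [(21.172, 0) (51.1594, 0) (53.7834, 5.4132) (43.3283, 30) (28.7174, 30)]
7. shoelace: 729.5314

Area of P2's cell: 729.5314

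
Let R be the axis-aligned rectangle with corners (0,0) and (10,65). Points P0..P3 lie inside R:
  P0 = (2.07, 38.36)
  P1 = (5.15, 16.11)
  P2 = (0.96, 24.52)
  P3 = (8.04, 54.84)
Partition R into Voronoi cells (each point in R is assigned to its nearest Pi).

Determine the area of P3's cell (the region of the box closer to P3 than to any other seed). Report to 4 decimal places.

Area of P3's cell: 183.8008

1. box [0,10]×[0,65]: [(0, 0) (10, 0) (10, 65) (0, 65)]
2. ⊥bis P3·P0 via (5.055,46.6): [(0, 48.4312) (10, 44.8086) (10, 65) (0, 65)]  |A|=183.8008
3. ⊥bis P3·P1 via (6.595,35.475): [(0, 48.4312) (10, 44.8086) (10, 65) (0, 65)]  |A|=183.8008
4. ⊥bis P3·P2 via (4.5,39.68): [(0, 48.4312) (10, 44.8086) (10, 65) (0, 65)]  |A|=183.8008
5. canonical 4-gon: [(0, 48.4312) (10, 44.8086) (10, 65) (0, 65)]
6. shoelace: 183.8008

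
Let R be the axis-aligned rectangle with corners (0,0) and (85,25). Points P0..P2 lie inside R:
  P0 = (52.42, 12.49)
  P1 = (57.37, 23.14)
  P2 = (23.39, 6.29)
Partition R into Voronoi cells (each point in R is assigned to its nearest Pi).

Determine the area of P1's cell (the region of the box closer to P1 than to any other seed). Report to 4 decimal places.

Area of P1's cell: 482.4612

1. box [0,85]×[0,25]: [(0, 0) (85, 0) (85, 25) (0, 25)]
2. ⊥bis P1·P0 via (54.895,17.815): [(85, 3.8225) (85, 25) (39.4364, 25)]  |A|=482.4612
3. ⊥bis P1·P2 via (40.38,14.715): [(85, 3.8225) (85, 25) (39.4364, 25)]  |A|=482.4612
4. canonical 3-gon: [(85, 3.8225) (85, 25) (39.4364, 25)]
5. shoelace: 482.4612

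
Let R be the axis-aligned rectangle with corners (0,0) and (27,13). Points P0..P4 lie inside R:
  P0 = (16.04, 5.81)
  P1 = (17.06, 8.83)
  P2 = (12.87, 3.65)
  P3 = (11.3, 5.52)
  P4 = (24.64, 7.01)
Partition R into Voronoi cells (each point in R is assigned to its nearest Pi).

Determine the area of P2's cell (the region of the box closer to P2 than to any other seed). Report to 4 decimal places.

1. box [0,27]×[0,13]: [(0, 0) (27, 0) (27, 13) (0, 13)]
2. ⊥bis P2·P0 via (14.455,4.73): [(0, 0) (17.678, 0) (8.8199, 13) (0, 13)]  |A|=172.2363
3. ⊥bis P2·P1 via (14.965,6.24): [(0, 0) (17.678, 0) (11.5364, 9.0133) (6.6078, 13) (0, 13)]  |A|=167.8267
4. ⊥bis P2·P3 via (12.085,4.585): [(6.6239, 0) (17.678, 0) (13.6554, 5.9035)]  |A|=32.6287
5. ⊥bis P2·P4 via (18.755,5.33): [(6.6239, 0) (17.678, 0) (13.6554, 5.9035)]  |A|=32.6287
6. canonical 3-gon: [(6.6239, 0) (17.678, 0) (13.6554, 5.9035)]
7. shoelace: 32.6287

Area of P2's cell: 32.6287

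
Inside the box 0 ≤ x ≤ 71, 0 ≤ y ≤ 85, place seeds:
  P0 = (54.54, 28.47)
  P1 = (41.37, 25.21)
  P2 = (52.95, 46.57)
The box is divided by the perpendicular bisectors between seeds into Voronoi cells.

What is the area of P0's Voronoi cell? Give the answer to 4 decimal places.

Area of P0's cell: 799.6259

1. box [0,71]×[0,85]: [(0, 0) (71, 0) (71, 85) (0, 85)]
2. ⊥bis P0·P1 via (47.955,26.84): [(54.5988, 0) (71, 0) (71, 85) (33.5585, 85)]  |A|=2288.3152
3. ⊥bis P0·P2 via (53.745,37.52): [(45.4908, 36.7949) (54.5988, 0) (71, 0) (71, 39.0358)]  |A|=799.6259
4. canonical 4-gon: [(45.4908, 36.7949) (54.5988, 0) (71, 0) (71, 39.0358)]
5. shoelace: 799.6259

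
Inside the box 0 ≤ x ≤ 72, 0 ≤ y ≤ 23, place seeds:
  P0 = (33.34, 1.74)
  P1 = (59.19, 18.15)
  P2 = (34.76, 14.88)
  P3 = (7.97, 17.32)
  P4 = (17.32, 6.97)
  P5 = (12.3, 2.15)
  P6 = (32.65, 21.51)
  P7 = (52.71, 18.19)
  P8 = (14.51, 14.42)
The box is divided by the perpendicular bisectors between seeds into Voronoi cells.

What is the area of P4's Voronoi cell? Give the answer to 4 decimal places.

1. box [0,72]×[0,23]: [(0, 0) (72, 0) (72, 23) (0, 23)]
2. ⊥bis P4·P0 via (25.33,4.355): [(0, 0) (23.9082, 0) (31.417, 23) (0, 23)]  |A|=636.2399
3. ⊥bis P4·P1 via (38.255,12.56): [(0, 0) (23.9082, 0) (31.417, 23) (0, 23)]  |A|=636.2399
4. ⊥bis P4·P2 via (26.04,10.925): [(0, 0) (23.9082, 0) (26.8743, 9.0855) (20.5633, 23) (0, 23)]  |A|=560.7281
5. ⊥bis P4·P3 via (12.645,12.145): [(0, 0.7217) (0, 0) (23.9082, 0) (26.8743, 9.0855) (21.7543, 20.3742)]  |A|=291.4063
6. ⊥bis P4·P5 via (14.81,4.56): [(9.9044, 9.6692) (19.1883, 0) (23.9082, 0) (26.8743, 9.0855) (21.7543, 20.3742)]  |A|=195.0645
7. ⊥bis P4·P6 via (24.985,14.24): [(20.3609, 19.1154) (9.9044, 9.6692) (19.1883, 0) (23.9082, 0) (26.8743, 9.0855) (24.1254, 15.1463)]  |A|=189.9298
8. ⊥bis P4·P7 via (35.015,12.58): [(20.3609, 19.1154) (9.9044, 9.6692) (19.1883, 0) (23.9082, 0) (26.8743, 9.0855) (24.1254, 15.1463)]  |A|=189.9298
9. ⊥bis P4·P8 via (15.915,10.695): [(10.7793, 8.7579) (19.1883, 0) (23.9082, 0) (26.8743, 9.0855) (24.65, 13.9897)]  |A|=133.1288
10. canonical 5-gon: [(10.7793, 8.7579) (19.1883, 0) (23.9082, 0) (26.8743, 9.0855) (24.65, 13.9897)]
11. shoelace: 133.1288

Area of P4's cell: 133.1288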